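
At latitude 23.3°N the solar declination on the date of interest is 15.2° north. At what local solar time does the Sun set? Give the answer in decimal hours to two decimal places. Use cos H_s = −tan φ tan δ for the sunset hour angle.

18.45 h

−tan φ tan δ = −(0.4307)(0.2717) = -0.1170; H_s = arccos(-0.1170) = 96.72°.
Sunset is at 12 + H_s/15 = 12 + 6.448 = 18.448 h local solar time.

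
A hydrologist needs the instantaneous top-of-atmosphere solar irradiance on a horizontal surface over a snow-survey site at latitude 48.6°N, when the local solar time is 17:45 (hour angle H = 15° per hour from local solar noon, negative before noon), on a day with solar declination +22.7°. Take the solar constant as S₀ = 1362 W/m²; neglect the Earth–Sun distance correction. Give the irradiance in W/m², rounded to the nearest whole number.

449 W/m²

Hour angle H = 15° × (17.75 − 12) = 86.25°.
cos θ_z = sin(48.6°) sin(22.7°) + cos(48.6°) cos(22.7°) cos(86.25°) = 0.2895 + 0.0399 = 0.3294.
Top-of-atmosphere irradiance = S₀ cos θ_z = 1362 × 0.3294 = 448.64 W/m².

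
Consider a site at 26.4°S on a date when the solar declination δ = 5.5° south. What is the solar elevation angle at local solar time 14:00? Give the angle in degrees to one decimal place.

Hour angle H = 15° × (14 − 12) = 30.00°.
cos θ_z = sin φ sin δ + cos φ cos δ cos H = (-0.4446)(-0.0958) + (0.8957)(0.9954)(0.8660) = 0.8147.
θ_z = arccos(0.8147) = 35.44°, so the elevation is 90° − 35.44° = 54.56°.

54.6°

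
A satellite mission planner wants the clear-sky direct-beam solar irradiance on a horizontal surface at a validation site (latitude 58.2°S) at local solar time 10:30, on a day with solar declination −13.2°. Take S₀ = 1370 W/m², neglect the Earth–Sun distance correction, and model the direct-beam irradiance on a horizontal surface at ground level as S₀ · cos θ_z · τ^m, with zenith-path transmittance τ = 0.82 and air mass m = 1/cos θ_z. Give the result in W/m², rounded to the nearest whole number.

Hour angle H = 15° × (10.5 − 12) = -22.50°.
cos θ_z = sin(-58.2°) sin(-13.2°) + cos(-58.2°) cos(-13.2°) cos(-22.50°) = 0.1941 + 0.4740 = 0.6681.
Air mass m = 1/cos θ_z = 1/0.6681 = 1.497; τ^m = 0.82^1.497 = 0.7430.
Surface direct beam = 1370 × 0.6681 × 0.7430 = 680.07 W/m².

680 W/m²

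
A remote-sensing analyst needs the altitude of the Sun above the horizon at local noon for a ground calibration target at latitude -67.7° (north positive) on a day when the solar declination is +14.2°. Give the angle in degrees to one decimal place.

At local solar noon the hour angle is zero, so the elevation is 90° − |φ − δ| = 90° − |-67.7° − (14.2°)| = 90° − 81.9° = 8.1°.

8.1°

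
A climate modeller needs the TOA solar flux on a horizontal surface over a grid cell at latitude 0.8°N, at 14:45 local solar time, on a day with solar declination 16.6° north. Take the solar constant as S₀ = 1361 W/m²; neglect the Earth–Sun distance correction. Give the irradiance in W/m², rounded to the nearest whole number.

Hour angle H = 15° × (14.75 − 12) = 41.25°.
cos θ_z = sin φ sin δ + cos φ cos δ cos H = (0.0140)(0.2857) + (0.9999)(0.9583)(0.7518) = 0.7244.
Top-of-atmosphere irradiance = S₀ cos θ_z = 1361 × 0.7244 = 985.91 W/m².

986 W/m²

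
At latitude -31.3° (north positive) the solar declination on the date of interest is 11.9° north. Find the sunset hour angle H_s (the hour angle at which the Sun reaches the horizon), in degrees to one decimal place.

82.6°

cos H_s = −tan(-31.3°) · tan(11.9°) = 0.1281, so H_s = arccos(0.1281) = 82.64°.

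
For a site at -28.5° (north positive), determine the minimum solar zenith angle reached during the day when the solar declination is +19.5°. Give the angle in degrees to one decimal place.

48.0°

At local solar noon the hour angle is zero, so the zenith angle is |φ − δ| = |-28.5° − (19.5°)| = 48.0°.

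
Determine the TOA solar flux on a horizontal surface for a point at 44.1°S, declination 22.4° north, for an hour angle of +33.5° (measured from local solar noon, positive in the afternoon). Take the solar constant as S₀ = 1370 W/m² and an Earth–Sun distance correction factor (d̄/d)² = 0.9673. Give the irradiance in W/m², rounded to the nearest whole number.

With φ = -44.1°, δ = 22.4°, H = 33.50°: sin φ sin δ = -0.2652, cos φ cos δ cos H = 0.5537, so cos θ_z = 0.2885.
Top-of-atmosphere irradiance = S₀ (d̄/d)² cos θ_z = 1370 × 0.9673 × 0.2885 = 382.32 W/m².

382 W/m²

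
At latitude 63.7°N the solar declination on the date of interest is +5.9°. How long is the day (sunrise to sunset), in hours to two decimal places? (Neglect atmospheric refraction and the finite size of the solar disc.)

cos H_s = −tan(63.7°) · tan(5.9°) = -0.2091, so H_s = arccos(-0.2091) = 102.07°.
Day length = 2 H_s / 15° h⁻¹ = 204.14° / 15 = 13.609 h.

13.61 hours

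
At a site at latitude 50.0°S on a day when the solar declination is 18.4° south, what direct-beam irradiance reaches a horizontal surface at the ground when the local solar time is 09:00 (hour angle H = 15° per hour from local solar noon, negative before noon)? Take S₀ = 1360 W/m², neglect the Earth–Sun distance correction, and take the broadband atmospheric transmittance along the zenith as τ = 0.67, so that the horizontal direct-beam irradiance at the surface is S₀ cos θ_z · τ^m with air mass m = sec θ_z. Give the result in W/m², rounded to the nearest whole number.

505 W/m²

Hour angle H = 15° × (9 − 12) = -45.00°.
cos θ_z = sin(-50.0°) sin(-18.4°) + cos(-50.0°) cos(-18.4°) cos(-45.00°) = 0.2418 + 0.4313 = 0.6731.
Air mass m = 1/cos θ_z = 1/0.6731 = 1.486; τ^m = 0.67^1.486 = 0.5515.
Surface direct beam = 1360 × 0.6731 × 0.5515 = 504.85 W/m².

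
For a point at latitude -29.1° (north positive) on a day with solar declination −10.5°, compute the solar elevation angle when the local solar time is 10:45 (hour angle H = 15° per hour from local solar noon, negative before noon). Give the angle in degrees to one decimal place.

64.4°

Hour angle H = 15° × (10.75 − 12) = -18.75°.
With φ = -29.1°, δ = -10.5°, H = -18.75°: sin φ sin δ = 0.0886, cos φ cos δ cos H = 0.8135, so cos θ_z = 0.9021.
θ_z = arccos(0.9021) = 25.56°, so the elevation is 90° − 25.56° = 64.44°.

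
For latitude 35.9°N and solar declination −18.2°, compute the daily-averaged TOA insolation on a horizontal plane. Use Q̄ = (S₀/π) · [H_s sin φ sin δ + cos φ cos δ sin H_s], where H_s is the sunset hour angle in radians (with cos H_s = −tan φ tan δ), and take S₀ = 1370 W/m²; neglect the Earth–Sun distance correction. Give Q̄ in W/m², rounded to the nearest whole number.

220 W/m²

The sunset hour angle satisfies cos H_s = −tan φ tan δ = 0.2380, giving H_s = 76.23°. In radians, H_s = 1.3305.
H_s sin φ sin δ = 1.3305 × 0.5864 × -0.3123 = -0.2437.
cos φ cos δ sin H_s = 0.8100 × 0.9500 × 0.9713 = 0.7474.
Q̄ = (1370/π) × (-0.2437 + 0.7474) = 436.08 × 0.5037 = 219.65 W/m².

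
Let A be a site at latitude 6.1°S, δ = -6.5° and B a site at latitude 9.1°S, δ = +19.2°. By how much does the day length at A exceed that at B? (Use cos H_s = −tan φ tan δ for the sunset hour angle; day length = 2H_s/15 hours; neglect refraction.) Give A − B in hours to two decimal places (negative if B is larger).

+0.52 h

A: H_s = arccos(−tan -6.1° · tan -6.5°) = 90.70°, so 2H_s/15 = 12.0933 h.
B: H_s = arccos(−tan -9.1° · tan 19.2°) = 86.80°, so 2H_s/15 = 11.5733 h.
A − B = 12.0933 − 11.5733 = 0.5200 h.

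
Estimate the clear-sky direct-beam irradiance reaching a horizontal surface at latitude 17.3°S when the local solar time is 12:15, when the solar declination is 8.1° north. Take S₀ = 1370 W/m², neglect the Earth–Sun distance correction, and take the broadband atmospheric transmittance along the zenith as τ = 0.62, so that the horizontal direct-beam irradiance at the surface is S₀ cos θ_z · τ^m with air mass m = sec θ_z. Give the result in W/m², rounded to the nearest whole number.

727 W/m²

Hour angle H = 15° × (12.25 − 12) = 3.75°.
cos θ_z = sin φ sin δ + cos φ cos δ cos H = (-0.2974)(0.1409) + (0.9548)(0.9900)(0.9979) = 0.9014.
Air mass m = 1/cos θ_z = 1/0.9014 = 1.109; τ^m = 0.62^1.109 = 0.5885.
Surface direct beam = 1370 × 0.9014 × 0.5885 = 726.75 W/m².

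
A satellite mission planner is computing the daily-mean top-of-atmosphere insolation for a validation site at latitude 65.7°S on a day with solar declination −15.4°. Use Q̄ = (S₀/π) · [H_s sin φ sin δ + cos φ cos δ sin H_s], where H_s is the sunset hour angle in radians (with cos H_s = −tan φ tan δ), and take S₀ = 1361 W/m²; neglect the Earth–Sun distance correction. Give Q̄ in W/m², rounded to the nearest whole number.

370 W/m²

The sunset hour angle satisfies cos H_s = −tan φ tan δ = -0.6100, giving H_s = 127.59°. In radians, H_s = 2.2269.
H_s sin φ sin δ = 2.2269 × -0.9114 × -0.2656 = 0.5391.
cos φ cos δ sin H_s = 0.4115 × 0.9641 × 0.7924 = 0.3144.
Q̄ = (1361/π) × (0.5391 + 0.3144) = 433.22 × 0.8535 = 369.75 W/m².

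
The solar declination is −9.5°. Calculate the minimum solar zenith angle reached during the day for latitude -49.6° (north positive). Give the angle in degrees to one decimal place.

At local solar noon the hour angle is zero, so the zenith angle is |φ − δ| = |-49.6° − (-9.5°)| = 40.1°.

40.1°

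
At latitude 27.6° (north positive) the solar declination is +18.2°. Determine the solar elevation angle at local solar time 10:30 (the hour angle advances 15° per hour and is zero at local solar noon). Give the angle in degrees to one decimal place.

67.3°

Hour angle H = 15° × (10.5 − 12) = -22.50°.
cos θ_z = sin φ sin δ + cos φ cos δ cos H = (0.4633)(0.3123) + (0.8862)(0.9500)(0.9239) = 0.9225.
θ_z = arccos(0.9225) = 22.71°, so the elevation is 90° − 22.71° = 67.29°.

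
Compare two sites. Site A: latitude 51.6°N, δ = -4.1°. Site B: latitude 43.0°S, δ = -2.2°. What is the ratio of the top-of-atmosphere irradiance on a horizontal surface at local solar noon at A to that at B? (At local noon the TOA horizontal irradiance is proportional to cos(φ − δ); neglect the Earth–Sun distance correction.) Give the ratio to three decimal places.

0.744

A: cos θ_z = cos(51.6° − (-4.1°)) = 0.5635.
B: cos θ_z = cos(-43.0° − (-2.2°)) = 0.7570.
Ratio A/B = 0.5635 / 0.7570 = 0.7444.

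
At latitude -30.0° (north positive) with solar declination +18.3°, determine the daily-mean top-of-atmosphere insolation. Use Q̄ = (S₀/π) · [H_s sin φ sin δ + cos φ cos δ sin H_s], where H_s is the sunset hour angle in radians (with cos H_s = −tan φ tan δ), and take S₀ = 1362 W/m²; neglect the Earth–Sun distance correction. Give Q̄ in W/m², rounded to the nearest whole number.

256 W/m²

cos H_s = −tan(-30.0°) · tan(18.3°) = 0.1909, so H_s = arccos(0.1909) = 78.99°. In radians, H_s = 1.3786.
H_s sin φ sin δ = 1.3786 × -0.5000 × 0.3140 = -0.2164.
cos φ cos δ sin H_s = 0.8660 × 0.9494 × 0.9816 = 0.8071.
Q̄ = (1362/π) × (-0.2164 + 0.8071) = 433.54 × 0.5907 = 256.09 W/m².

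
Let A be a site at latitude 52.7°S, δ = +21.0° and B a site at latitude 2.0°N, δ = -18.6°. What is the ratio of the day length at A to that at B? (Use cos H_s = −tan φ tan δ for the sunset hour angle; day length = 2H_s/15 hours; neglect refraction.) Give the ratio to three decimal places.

0.669

A: H_s = arccos(−tan -52.7° · tan 21.0°) = 59.74°, so 2H_s/15 = 7.9653 h.
B: H_s = arccos(−tan 2.0° · tan -18.6°) = 89.33°, so 2H_s/15 = 11.9107 h.
Ratio A/B = 7.9653 / 11.9107 = 0.6688.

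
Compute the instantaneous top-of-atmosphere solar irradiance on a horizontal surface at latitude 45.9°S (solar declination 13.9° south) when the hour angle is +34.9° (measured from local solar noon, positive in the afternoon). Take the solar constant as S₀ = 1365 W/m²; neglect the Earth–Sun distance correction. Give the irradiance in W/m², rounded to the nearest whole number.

992 W/m²

cos θ_z = sin(-45.9°) sin(-13.9°) + cos(-45.9°) cos(-13.9°) cos(34.90°) = 0.1725 + 0.5540 = 0.7265.
Top-of-atmosphere irradiance = S₀ cos θ_z = 1365 × 0.7265 = 991.67 W/m².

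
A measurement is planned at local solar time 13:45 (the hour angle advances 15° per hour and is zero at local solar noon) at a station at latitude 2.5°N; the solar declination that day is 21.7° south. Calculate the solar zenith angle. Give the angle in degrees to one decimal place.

Hour angle H = 15° × (13.75 − 12) = 26.25°.
With φ = 2.5°, δ = -21.7°, H = 26.25°: sin φ sin δ = -0.0161, cos φ cos δ cos H = 0.8325, so cos θ_z = 0.8164.
θ_z = arccos(0.8164) = 35.27°.

35.3°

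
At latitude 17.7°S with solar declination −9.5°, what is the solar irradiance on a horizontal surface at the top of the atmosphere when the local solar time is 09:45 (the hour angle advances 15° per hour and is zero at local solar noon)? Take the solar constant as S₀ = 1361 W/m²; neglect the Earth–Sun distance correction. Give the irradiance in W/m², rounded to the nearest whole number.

1132 W/m²

Hour angle H = 15° × (9.75 − 12) = -33.75°.
cos θ_z = sin φ sin δ + cos φ cos δ cos H = (-0.3040)(-0.1650) + (0.9527)(0.9863)(0.8315) = 0.8315.
Top-of-atmosphere irradiance = S₀ cos θ_z = 1361 × 0.8315 = 1131.67 W/m².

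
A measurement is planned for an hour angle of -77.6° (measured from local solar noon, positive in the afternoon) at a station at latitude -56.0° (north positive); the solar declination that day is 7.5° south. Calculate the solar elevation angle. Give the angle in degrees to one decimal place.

13.1°

cos θ_z = sin(-56.0°) sin(-7.5°) + cos(-56.0°) cos(-7.5°) cos(-77.60°) = 0.1082 + 0.1191 = 0.2273.
θ_z = arccos(0.2273) = 76.86°, so the elevation is 90° − 76.86° = 13.14°.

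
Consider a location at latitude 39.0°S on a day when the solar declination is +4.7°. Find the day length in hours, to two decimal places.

−tan φ tan δ = −(-0.8098)(0.0822) = 0.0666; H_s = arccos(0.0666) = 86.18°.
Day length = 2 H_s / 15° h⁻¹ = 172.36° / 15 = 11.491 h.

11.49 hours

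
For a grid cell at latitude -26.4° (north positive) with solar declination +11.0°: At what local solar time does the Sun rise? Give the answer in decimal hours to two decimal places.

6.37 h

−tan φ tan δ = −(-0.4964)(0.1944) = 0.0965; H_s = arccos(0.0965) = 84.46°.
Sunrise is at 12 − H_s/15 = 12 − 5.631 = 6.369 h local solar time.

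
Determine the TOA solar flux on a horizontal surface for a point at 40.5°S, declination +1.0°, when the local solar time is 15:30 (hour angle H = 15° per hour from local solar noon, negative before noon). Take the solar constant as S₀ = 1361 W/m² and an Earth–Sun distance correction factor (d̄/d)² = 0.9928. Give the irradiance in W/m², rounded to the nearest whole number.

Hour angle H = 15° × (15.5 − 12) = 52.50°.
cos θ_z = sin(-40.5°) sin(1.0°) + cos(-40.5°) cos(1.0°) cos(52.50°) = -0.0113 + 0.4628 = 0.4515.
Top-of-atmosphere irradiance = S₀ (d̄/d)² cos θ_z = 1361 × 0.9928 × 0.4515 = 610.07 W/m².

610 W/m²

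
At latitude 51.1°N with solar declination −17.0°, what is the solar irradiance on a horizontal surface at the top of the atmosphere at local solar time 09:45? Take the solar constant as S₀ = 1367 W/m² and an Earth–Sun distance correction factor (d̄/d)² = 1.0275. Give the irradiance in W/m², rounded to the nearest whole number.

Hour angle H = 15° × (9.75 − 12) = -33.75°.
With φ = 51.1°, δ = -17.0°, H = -33.75°: sin φ sin δ = -0.2275, cos φ cos δ cos H = 0.4993, so cos θ_z = 0.2718.
Top-of-atmosphere irradiance = S₀ (d̄/d)² cos θ_z = 1367 × 1.0275 × 0.2718 = 381.77 W/m².

382 W/m²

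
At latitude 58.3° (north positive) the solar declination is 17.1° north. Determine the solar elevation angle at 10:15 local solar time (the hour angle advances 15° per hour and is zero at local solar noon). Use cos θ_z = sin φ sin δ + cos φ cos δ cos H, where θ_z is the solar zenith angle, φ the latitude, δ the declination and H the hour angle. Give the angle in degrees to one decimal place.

44.5°

Hour angle H = 15° × (10.25 − 12) = -26.25°.
cos θ_z = sin φ sin δ + cos φ cos δ cos H = (0.8508)(0.2940) + (0.5255)(0.9558)(0.8969) = 0.7006.
θ_z = arccos(0.7006) = 45.52°, so the elevation is 90° − 45.52° = 44.48°.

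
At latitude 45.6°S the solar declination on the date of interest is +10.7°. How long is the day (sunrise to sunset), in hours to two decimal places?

10.52 hours

The sunset hour angle satisfies cos H_s = −tan φ tan δ = 0.1930, giving H_s = 78.87°.
Day length = 2 H_s / 15° h⁻¹ = 157.74° / 15 = 10.516 h.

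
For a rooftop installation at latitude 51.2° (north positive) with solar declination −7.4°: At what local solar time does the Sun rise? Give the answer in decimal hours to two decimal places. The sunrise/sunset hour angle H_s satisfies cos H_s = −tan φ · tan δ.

6.62 h

The sunset hour angle satisfies cos H_s = −tan φ tan δ = 0.1615, giving H_s = 80.71°.
Sunrise is at 12 − H_s/15 = 12 − 5.381 = 6.619 h local solar time.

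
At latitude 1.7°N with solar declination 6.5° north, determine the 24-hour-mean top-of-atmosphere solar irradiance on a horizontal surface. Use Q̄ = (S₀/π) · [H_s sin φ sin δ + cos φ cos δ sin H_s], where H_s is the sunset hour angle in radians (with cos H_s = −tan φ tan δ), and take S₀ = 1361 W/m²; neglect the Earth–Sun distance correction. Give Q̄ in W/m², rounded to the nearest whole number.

433 W/m²

The sunset hour angle satisfies cos H_s = −tan φ tan δ = -0.0034, giving H_s = 90.19°. In radians, H_s = 1.5741.
H_s sin φ sin δ = 1.5741 × 0.0297 × 0.1132 = 0.0053.
cos φ cos δ sin H_s = 0.9996 × 0.9936 × 1.0000 = 0.9932.
Q̄ = (1361/π) × (0.0053 + 0.9932) = 433.22 × 0.9985 = 432.57 W/m².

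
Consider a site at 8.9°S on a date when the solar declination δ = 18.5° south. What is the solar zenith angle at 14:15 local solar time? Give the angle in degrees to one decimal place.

Hour angle H = 15° × (14.25 − 12) = 33.75°.
cos θ_z = sin(-8.9°) sin(-18.5°) + cos(-8.9°) cos(-18.5°) cos(33.75°) = 0.0491 + 0.7790 = 0.8281.
θ_z = arccos(0.8281) = 34.10°.

34.1°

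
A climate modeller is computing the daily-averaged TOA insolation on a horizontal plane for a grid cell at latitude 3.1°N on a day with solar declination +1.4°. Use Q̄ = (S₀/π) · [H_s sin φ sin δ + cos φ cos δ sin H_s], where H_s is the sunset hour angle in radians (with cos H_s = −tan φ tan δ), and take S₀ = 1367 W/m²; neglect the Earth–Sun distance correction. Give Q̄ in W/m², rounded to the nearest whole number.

cos H_s = −tan(3.1°) · tan(1.4°) = -0.0013, so H_s = arccos(-0.0013) = 90.07°. In radians, H_s = 1.5720.
H_s sin φ sin δ = 1.5720 × 0.0541 × 0.0244 = 0.0021.
cos φ cos δ sin H_s = 0.9985 × 0.9997 × 1.0000 = 0.9982.
Q̄ = (1367/π) × (0.0021 + 0.9982) = 435.13 × 1.0003 = 435.26 W/m².

435 W/m²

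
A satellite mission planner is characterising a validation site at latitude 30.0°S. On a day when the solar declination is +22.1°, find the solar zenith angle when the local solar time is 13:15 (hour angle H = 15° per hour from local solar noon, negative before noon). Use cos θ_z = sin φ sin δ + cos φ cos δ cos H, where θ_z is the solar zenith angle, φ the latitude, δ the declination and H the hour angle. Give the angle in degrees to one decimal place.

55.1°

Hour angle H = 15° × (13.25 − 12) = 18.75°.
cos θ_z = sin(-30.0°) sin(22.1°) + cos(-30.0°) cos(22.1°) cos(18.75°) = -0.1881 + 0.7598 = 0.5717.
θ_z = arccos(0.5717) = 55.13°.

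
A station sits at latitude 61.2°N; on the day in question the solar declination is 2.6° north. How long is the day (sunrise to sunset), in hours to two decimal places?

−tan φ tan δ = −(1.8190)(0.0454) = -0.0826; H_s = arccos(-0.0826) = 94.74°.
Day length = 2 H_s / 15° h⁻¹ = 189.48° / 15 = 12.632 h.

12.63 hours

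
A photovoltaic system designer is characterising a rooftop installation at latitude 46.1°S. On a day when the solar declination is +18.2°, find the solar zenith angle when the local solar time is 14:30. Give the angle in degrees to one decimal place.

Hour angle H = 15° × (14.5 − 12) = 37.50°.
With φ = -46.1°, δ = 18.2°, H = 37.50°: sin φ sin δ = -0.2251, cos φ cos δ cos H = 0.5226, so cos θ_z = 0.2975.
θ_z = arccos(0.2975) = 72.69°.

72.7°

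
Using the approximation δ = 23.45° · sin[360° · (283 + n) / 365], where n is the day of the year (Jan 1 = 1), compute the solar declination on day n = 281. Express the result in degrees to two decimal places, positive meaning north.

-6.57°

360 × (283 + 281) / 365 = 556.274°; sin(556.274°) = -0.2802.
δ = 23.45 × -0.2802 = -6.571° ≈ -6.57°.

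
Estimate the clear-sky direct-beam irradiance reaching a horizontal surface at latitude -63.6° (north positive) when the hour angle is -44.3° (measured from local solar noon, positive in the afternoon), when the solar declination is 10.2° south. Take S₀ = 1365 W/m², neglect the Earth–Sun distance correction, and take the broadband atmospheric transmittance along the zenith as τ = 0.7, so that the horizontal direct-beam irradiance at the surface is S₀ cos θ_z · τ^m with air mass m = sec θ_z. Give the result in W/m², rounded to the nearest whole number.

302 W/m²

cos θ_z = sin(-63.6°) sin(-10.2°) + cos(-63.6°) cos(-10.2°) cos(-44.30°) = 0.1586 + 0.3132 = 0.4718.
Air mass m = 1/cos θ_z = 1/0.4718 = 2.120; τ^m = 0.7^2.120 = 0.4695.
Surface direct beam = 1365 × 0.4718 × 0.4695 = 302.36 W/m².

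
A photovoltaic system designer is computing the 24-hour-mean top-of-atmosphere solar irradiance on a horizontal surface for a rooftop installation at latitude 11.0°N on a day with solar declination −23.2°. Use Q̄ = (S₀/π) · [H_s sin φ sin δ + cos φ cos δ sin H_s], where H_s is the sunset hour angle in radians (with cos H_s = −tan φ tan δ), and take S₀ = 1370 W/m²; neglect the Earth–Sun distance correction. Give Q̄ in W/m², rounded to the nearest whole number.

−tan φ tan δ = −(0.1944)(-0.4286) = 0.0833; H_s = arccos(0.0833) = 85.22°. In radians, H_s = 1.4874.
H_s sin φ sin δ = 1.4874 × 0.1908 × -0.3939 = -0.1118.
cos φ cos δ sin H_s = 0.9816 × 0.9191 × 0.9965 = 0.8990.
Q̄ = (1370/π) × (-0.1118 + 0.8990) = 436.08 × 0.7872 = 343.28 W/m².

343 W/m²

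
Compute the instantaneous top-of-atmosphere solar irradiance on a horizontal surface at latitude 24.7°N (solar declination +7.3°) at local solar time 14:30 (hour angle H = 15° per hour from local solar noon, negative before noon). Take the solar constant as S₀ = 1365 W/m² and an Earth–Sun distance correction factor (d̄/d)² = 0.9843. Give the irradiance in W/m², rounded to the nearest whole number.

Hour angle H = 15° × (14.5 − 12) = 37.50°.
With φ = 24.7°, δ = 7.3°, H = 37.50°: sin φ sin δ = 0.0531, cos φ cos δ cos H = 0.7149, so cos θ_z = 0.7680.
Top-of-atmosphere irradiance = S₀ (d̄/d)² cos θ_z = 1365 × 0.9843 × 0.7680 = 1031.86 W/m².

1032 W/m²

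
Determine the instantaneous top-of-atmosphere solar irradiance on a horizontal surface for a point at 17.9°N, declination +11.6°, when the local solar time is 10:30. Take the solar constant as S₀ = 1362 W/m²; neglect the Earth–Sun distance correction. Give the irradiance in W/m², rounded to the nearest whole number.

Hour angle H = 15° × (10.5 − 12) = -22.50°.
cos θ_z = sin(17.9°) sin(11.6°) + cos(17.9°) cos(11.6°) cos(-22.50°) = 0.0618 + 0.8612 = 0.9230.
Top-of-atmosphere irradiance = S₀ cos θ_z = 1362 × 0.9230 = 1257.13 W/m².

1257 W/m²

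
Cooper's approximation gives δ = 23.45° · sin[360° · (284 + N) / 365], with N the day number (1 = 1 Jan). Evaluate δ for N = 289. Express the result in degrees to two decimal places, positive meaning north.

-9.97°

360 × (284 + 289) / 365 = 565.151°; sin(565.151°) = -0.4250.
δ = 23.45 × -0.4250 = -9.966° ≈ -9.97°.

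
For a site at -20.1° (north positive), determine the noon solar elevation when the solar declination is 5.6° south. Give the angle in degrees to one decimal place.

At local solar noon the hour angle is zero, so the elevation is 90° − |φ − δ| = 90° − |-20.1° − (-5.6°)| = 90° − 14.5° = 75.5°.

75.5°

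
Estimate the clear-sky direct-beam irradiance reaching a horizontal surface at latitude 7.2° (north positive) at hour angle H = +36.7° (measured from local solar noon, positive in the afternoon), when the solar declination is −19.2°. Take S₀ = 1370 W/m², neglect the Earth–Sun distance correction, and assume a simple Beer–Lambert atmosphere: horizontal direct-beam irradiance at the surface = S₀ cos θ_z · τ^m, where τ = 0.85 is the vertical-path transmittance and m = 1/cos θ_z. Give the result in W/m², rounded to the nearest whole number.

774 W/m²

cos θ_z = sin φ sin δ + cos φ cos δ cos H = (0.1253)(-0.3289) + (0.9921)(0.9444)(0.8018) = 0.7100.
Air mass m = 1/cos θ_z = 1/0.7100 = 1.408; τ^m = 0.85^1.408 = 0.7955.
Surface direct beam = 1370 × 0.7100 × 0.7955 = 773.78 W/m².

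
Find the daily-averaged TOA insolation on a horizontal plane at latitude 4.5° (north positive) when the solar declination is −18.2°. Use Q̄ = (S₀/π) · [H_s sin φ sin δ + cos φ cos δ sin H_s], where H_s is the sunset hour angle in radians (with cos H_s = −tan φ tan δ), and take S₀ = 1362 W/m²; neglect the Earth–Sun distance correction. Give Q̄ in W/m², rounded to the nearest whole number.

The sunset hour angle satisfies cos H_s = −tan φ tan δ = 0.0259, giving H_s = 88.52°. In radians, H_s = 1.5450.
H_s sin φ sin δ = 1.5450 × 0.0785 × -0.3123 = -0.0379.
cos φ cos δ sin H_s = 0.9969 × 0.9500 × 0.9997 = 0.9468.
Q̄ = (1362/π) × (-0.0379 + 0.9468) = 433.54 × 0.9089 = 394.04 W/m².

394 W/m²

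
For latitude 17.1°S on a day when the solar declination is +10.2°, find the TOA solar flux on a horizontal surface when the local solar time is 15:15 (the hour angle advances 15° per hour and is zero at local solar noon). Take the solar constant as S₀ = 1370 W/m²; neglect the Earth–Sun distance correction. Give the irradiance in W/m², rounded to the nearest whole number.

778 W/m²

Hour angle H = 15° × (15.25 − 12) = 48.75°.
cos θ_z = sin φ sin δ + cos φ cos δ cos H = (-0.2940)(0.1771) + (0.9558)(0.9842)(0.6593) = 0.5681.
Top-of-atmosphere irradiance = S₀ cos θ_z = 1370 × 0.5681 = 778.30 W/m².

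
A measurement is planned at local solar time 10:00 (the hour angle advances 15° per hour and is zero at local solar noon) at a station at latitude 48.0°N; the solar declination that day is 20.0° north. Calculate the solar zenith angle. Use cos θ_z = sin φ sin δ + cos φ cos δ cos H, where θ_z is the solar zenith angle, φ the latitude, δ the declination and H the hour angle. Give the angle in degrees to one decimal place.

37.0°

Hour angle H = 15° × (10 − 12) = -30.00°.
cos θ_z = sin φ sin δ + cos φ cos δ cos H = (0.7431)(0.3420) + (0.6691)(0.9397)(0.8660) = 0.7986.
θ_z = arccos(0.7986) = 37.00°.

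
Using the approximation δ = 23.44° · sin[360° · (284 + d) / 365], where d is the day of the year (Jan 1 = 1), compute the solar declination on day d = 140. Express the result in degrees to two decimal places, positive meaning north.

+19.92°

360 × (284 + 140) / 365 = 418.192°; sin(418.192°) = 0.8498.
δ = 23.44 × 0.8498 = 19.919° ≈ +19.92°.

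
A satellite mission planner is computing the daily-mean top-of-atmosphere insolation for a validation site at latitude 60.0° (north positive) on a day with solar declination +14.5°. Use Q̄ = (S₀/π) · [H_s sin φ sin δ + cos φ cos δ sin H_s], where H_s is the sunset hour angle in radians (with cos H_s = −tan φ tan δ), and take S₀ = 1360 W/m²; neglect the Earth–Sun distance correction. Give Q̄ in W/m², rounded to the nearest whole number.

378 W/m²

−tan φ tan δ = −(1.7321)(0.2586) = -0.4479; H_s = arccos(-0.4479) = 116.61°. In radians, H_s = 2.0352.
H_s sin φ sin δ = 2.0352 × 0.8660 × 0.2504 = 0.4413.
cos φ cos δ sin H_s = 0.5000 × 0.9681 × 0.8941 = 0.4328.
Q̄ = (1360/π) × (0.4413 + 0.4328) = 432.90 × 0.8741 = 378.40 W/m².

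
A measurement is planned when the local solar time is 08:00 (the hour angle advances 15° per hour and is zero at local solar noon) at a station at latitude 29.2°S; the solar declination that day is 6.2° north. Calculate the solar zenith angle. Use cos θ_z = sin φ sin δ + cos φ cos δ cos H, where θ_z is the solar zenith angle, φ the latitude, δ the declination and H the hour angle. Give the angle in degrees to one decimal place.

Hour angle H = 15° × (8 − 12) = -60.00°.
cos θ_z = sin(-29.2°) sin(6.2°) + cos(-29.2°) cos(6.2°) cos(-60.00°) = -0.0527 + 0.4339 = 0.3812.
θ_z = arccos(0.3812) = 67.59°.

67.6°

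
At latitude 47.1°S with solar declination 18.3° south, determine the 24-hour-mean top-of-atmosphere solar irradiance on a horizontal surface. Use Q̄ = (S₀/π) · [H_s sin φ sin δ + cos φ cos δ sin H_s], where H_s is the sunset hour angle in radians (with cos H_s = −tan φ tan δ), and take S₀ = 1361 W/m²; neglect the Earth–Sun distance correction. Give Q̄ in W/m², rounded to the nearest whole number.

454 W/m²

The sunset hour angle satisfies cos H_s = −tan φ tan δ = -0.3559, giving H_s = 110.85°. In radians, H_s = 1.9347.
H_s sin φ sin δ = 1.9347 × -0.7325 × -0.3140 = 0.4450.
cos φ cos δ sin H_s = 0.6807 × 0.9494 × 0.9345 = 0.6039.
Q̄ = (1361/π) × (0.4450 + 0.6039) = 433.22 × 1.0489 = 454.40 W/m².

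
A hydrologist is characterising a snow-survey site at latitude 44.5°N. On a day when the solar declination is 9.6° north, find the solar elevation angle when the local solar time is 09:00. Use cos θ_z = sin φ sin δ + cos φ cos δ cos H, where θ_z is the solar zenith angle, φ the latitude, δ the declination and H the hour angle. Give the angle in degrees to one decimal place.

Hour angle H = 15° × (9 − 12) = -45.00°.
cos θ_z = sin(44.5°) sin(9.6°) + cos(44.5°) cos(9.6°) cos(-45.00°) = 0.1169 + 0.4973 = 0.6142.
θ_z = arccos(0.6142) = 52.11°, so the elevation is 90° − 52.11° = 37.89°.

37.9°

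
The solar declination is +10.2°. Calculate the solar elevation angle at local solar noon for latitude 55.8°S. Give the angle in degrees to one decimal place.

At local solar noon the hour angle is zero, so the elevation is 90° − |φ − δ| = 90° − |-55.8° − (10.2°)| = 90° − 66.0° = 24.0°.

24.0°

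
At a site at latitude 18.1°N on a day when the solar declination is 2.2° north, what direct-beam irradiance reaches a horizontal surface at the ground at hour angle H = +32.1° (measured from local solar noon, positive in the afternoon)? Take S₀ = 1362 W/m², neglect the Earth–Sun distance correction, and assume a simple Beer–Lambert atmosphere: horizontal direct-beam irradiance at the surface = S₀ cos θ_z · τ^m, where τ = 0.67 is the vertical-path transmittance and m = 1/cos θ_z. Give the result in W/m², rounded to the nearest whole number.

cos θ_z = sin(18.1°) sin(2.2°) + cos(18.1°) cos(2.2°) cos(32.10°) = 0.0119 + 0.8046 = 0.8165.
Air mass m = 1/cos θ_z = 1/0.8165 = 1.225; τ^m = 0.67^1.225 = 0.6123.
Surface direct beam = 1362 × 0.8165 × 0.6123 = 680.92 W/m².

681 W/m²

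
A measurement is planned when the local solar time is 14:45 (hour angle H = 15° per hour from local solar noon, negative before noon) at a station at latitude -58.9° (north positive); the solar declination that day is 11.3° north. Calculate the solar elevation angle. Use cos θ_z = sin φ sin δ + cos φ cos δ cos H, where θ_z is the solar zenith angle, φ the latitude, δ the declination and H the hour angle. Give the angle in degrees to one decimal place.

12.3°

Hour angle H = 15° × (14.75 − 12) = 41.25°.
cos θ_z = sin φ sin δ + cos φ cos δ cos H = (-0.8563)(0.1959) + (0.5165)(0.9806)(0.7518) = 0.2130.
θ_z = arccos(0.2130) = 77.70°, so the elevation is 90° − 77.70° = 12.30°.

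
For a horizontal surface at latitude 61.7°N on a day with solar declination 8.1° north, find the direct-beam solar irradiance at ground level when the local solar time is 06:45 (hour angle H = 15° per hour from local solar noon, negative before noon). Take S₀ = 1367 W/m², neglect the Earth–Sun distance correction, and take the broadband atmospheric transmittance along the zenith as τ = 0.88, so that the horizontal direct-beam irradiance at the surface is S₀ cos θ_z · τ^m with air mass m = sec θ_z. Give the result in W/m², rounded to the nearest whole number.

Hour angle H = 15° × (6.75 − 12) = -78.75°.
cos θ_z = sin φ sin δ + cos φ cos δ cos H = (0.8805)(0.1409) + (0.4741)(0.9900)(0.1951) = 0.2156.
Air mass m = 1/cos θ_z = 1/0.2156 = 4.638; τ^m = 0.88^4.638 = 0.5527.
Surface direct beam = 1367 × 0.2156 × 0.5527 = 162.89 W/m².

163 W/m²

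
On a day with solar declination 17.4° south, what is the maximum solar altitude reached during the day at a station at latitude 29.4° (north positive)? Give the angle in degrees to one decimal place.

43.2°

At local solar noon the hour angle is zero, so the elevation is 90° − |φ − δ| = 90° − |29.4° − (-17.4°)| = 90° − 46.8° = 43.2°.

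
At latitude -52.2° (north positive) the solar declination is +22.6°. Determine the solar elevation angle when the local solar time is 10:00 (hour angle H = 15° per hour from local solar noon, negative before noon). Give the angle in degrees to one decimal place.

10.7°

Hour angle H = 15° × (10 − 12) = -30.00°.
cos θ_z = sin(-52.2°) sin(22.6°) + cos(-52.2°) cos(22.6°) cos(-30.00°) = -0.3037 + 0.4900 = 0.1863.
θ_z = arccos(0.1863) = 79.26°, so the elevation is 90° − 79.26° = 10.74°.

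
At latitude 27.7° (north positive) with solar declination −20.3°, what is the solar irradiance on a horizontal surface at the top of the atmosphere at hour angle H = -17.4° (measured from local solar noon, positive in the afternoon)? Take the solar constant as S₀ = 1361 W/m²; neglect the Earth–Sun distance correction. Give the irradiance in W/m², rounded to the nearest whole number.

859 W/m²

cos θ_z = sin φ sin δ + cos φ cos δ cos H = (0.4648)(-0.3469) + (0.8854)(0.9379)(0.9542) = 0.6311.
Top-of-atmosphere irradiance = S₀ cos θ_z = 1361 × 0.6311 = 858.93 W/m².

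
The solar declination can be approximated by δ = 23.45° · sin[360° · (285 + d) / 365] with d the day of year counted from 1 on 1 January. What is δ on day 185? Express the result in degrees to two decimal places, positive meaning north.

360 × (285 + 185) / 365 = 463.562°; sin(463.562°) = 0.9721.
δ = 23.45 × 0.9721 = 22.796° ≈ +22.80°.

+22.80°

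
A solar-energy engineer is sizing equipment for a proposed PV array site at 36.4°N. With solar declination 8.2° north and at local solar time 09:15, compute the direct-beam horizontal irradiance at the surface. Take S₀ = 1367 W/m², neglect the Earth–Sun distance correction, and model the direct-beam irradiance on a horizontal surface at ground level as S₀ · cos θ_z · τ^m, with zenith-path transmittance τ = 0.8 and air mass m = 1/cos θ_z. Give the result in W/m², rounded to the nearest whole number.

Hour angle H = 15° × (9.25 − 12) = -41.25°.
cos θ_z = sin φ sin δ + cos φ cos δ cos H = (0.5934)(0.1426) + (0.8049)(0.9898)(0.7518) = 0.6836.
Air mass m = 1/cos θ_z = 1/0.6836 = 1.463; τ^m = 0.8^1.463 = 0.7215.
Surface direct beam = 1367 × 0.6836 × 0.7215 = 674.23 W/m².

674 W/m²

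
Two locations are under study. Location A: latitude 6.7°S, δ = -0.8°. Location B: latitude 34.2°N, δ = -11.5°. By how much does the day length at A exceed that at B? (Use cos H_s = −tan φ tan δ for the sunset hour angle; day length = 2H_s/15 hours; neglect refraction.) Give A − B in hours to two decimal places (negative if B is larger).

+1.07 h

A: H_s = arccos(−tan -6.7° · tan -0.8°) = 90.09°, so 2H_s/15 = 12.0120 h.
B: H_s = arccos(−tan 34.2° · tan -11.5°) = 82.05°, so 2H_s/15 = 10.9400 h.
A − B = 12.0120 − 10.9400 = 1.0720 h.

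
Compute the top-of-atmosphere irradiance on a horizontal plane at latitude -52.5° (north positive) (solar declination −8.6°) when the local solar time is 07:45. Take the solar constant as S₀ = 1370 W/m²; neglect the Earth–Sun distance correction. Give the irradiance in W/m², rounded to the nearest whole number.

527 W/m²

Hour angle H = 15° × (7.75 − 12) = -63.75°.
cos θ_z = sin(-52.5°) sin(-8.6°) + cos(-52.5°) cos(-8.6°) cos(-63.75°) = 0.1186 + 0.2662 = 0.3848.
Top-of-atmosphere irradiance = S₀ cos θ_z = 1370 × 0.3848 = 527.18 W/m².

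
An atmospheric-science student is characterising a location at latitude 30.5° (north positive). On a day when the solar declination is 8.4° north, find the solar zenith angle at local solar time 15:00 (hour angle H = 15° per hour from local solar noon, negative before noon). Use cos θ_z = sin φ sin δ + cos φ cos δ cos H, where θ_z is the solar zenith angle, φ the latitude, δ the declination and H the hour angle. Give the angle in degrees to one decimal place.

Hour angle H = 15° × (15 − 12) = 45.00°.
With φ = 30.5°, δ = 8.4°, H = 45.00°: sin φ sin δ = 0.0741, cos φ cos δ cos H = 0.6027, so cos θ_z = 0.6768.
θ_z = arccos(0.6768) = 47.41°.

47.4°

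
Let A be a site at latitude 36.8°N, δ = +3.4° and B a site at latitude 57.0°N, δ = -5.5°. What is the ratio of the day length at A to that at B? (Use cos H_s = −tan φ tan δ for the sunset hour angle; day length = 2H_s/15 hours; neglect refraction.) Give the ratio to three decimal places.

1.136

A: H_s = arccos(−tan 36.8° · tan 3.4°) = 92.55°, so 2H_s/15 = 12.3400 h.
B: H_s = arccos(−tan 57.0° · tan -5.5°) = 81.47°, so 2H_s/15 = 10.8627 h.
Ratio A/B = 12.3400 / 10.8627 = 1.1360.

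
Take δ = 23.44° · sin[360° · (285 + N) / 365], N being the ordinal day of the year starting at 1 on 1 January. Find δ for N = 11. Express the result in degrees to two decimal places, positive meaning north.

360 × (285 + 11) / 365 = 291.945°; sin(291.945°) = -0.9275.
δ = 23.44 × -0.9275 = -21.741° ≈ -21.74°.

-21.74°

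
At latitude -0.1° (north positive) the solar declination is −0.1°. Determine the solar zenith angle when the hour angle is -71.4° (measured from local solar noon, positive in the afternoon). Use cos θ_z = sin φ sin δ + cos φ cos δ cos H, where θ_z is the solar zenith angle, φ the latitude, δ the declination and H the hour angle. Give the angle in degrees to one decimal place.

With φ = -0.1°, δ = -0.1°, H = -71.40°: sin φ sin δ = 0.0000, cos φ cos δ cos H = 0.3190, so cos θ_z = 0.3190.
θ_z = arccos(0.3190) = 71.40°.

71.4°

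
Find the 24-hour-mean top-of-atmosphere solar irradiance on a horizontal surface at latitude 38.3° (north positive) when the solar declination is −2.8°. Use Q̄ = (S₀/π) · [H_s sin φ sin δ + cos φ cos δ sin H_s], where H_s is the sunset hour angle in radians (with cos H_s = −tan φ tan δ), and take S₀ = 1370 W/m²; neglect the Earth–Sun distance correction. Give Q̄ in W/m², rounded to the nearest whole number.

321 W/m²

−tan φ tan δ = −(0.7898)(-0.0489) = 0.0386; H_s = arccos(0.0386) = 87.79°. In radians, H_s = 1.5322.
H_s sin φ sin δ = 1.5322 × 0.6198 × -0.0488 = -0.0463.
cos φ cos δ sin H_s = 0.7848 × 0.9988 × 0.9993 = 0.7833.
Q̄ = (1370/π) × (-0.0463 + 0.7833) = 436.08 × 0.7370 = 321.39 W/m².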